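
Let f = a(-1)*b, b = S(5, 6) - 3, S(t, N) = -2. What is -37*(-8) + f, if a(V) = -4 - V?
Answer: 311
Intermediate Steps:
b = -5 (b = -2 - 3 = -5)
f = 15 (f = (-4 - 1*(-1))*(-5) = (-4 + 1)*(-5) = -3*(-5) = 15)
-37*(-8) + f = -37*(-8) + 15 = 296 + 15 = 311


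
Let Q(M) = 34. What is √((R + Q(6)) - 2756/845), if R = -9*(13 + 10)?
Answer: 3*I*√82745/65 ≈ 13.276*I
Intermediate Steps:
R = -207 (R = -9*23 = -207)
√((R + Q(6)) - 2756/845) = √((-207 + 34) - 2756/845) = √(-173 - 2756*1/845) = √(-173 - 212/65) = √(-11457/65) = 3*I*√82745/65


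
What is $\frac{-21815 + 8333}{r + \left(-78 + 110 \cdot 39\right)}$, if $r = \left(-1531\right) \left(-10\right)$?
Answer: $- \frac{6741}{9761} \approx -0.69061$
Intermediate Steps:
$r = 15310$
$\frac{-21815 + 8333}{r + \left(-78 + 110 \cdot 39\right)} = \frac{-21815 + 8333}{15310 + \left(-78 + 110 \cdot 39\right)} = - \frac{13482}{15310 + \left(-78 + 4290\right)} = - \frac{13482}{15310 + 4212} = - \frac{13482}{19522} = \left(-13482\right) \frac{1}{19522} = - \frac{6741}{9761}$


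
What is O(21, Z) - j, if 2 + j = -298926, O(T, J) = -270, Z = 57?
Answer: 298658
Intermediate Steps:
j = -298928 (j = -2 - 298926 = -298928)
O(21, Z) - j = -270 - 1*(-298928) = -270 + 298928 = 298658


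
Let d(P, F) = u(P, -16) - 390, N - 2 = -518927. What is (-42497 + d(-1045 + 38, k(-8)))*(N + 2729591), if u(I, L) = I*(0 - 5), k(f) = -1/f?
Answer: -83678129432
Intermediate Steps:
u(I, L) = -5*I (u(I, L) = I*(-5) = -5*I)
N = -518925 (N = 2 - 518927 = -518925)
d(P, F) = -390 - 5*P (d(P, F) = -5*P - 390 = -390 - 5*P)
(-42497 + d(-1045 + 38, k(-8)))*(N + 2729591) = (-42497 + (-390 - 5*(-1045 + 38)))*(-518925 + 2729591) = (-42497 + (-390 - 5*(-1007)))*2210666 = (-42497 + (-390 + 5035))*2210666 = (-42497 + 4645)*2210666 = -37852*2210666 = -83678129432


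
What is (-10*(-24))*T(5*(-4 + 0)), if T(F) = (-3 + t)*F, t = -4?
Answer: 33600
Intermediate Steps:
T(F) = -7*F (T(F) = (-3 - 4)*F = -7*F)
(-10*(-24))*T(5*(-4 + 0)) = (-10*(-24))*(-35*(-4 + 0)) = 240*(-35*(-4)) = 240*(-7*(-20)) = 240*140 = 33600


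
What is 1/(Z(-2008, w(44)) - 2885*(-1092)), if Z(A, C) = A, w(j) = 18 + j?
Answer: 1/3148412 ≈ 3.1762e-7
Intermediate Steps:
1/(Z(-2008, w(44)) - 2885*(-1092)) = 1/(-2008 - 2885*(-1092)) = 1/(-2008 + 3150420) = 1/3148412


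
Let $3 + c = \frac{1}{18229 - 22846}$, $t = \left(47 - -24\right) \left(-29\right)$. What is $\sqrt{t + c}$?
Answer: $\frac{i \sqrt{542654535}}{513} \approx 45.409 i$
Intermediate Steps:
$t = -2059$ ($t = \left(47 + \left(25 - 1\right)\right) \left(-29\right) = \left(47 + 24\right) \left(-29\right) = 71 \left(-29\right) = -2059$)
$c = - \frac{13852}{4617}$ ($c = -3 + \frac{1}{18229 - 22846} = -3 + \frac{1}{-4617} = -3 - \frac{1}{4617} = - \frac{13852}{4617} \approx -3.0002$)
$\sqrt{t + c} = \sqrt{-2059 - \frac{13852}{4617}} = \sqrt{- \frac{9520255}{4617}} = \frac{i \sqrt{542654535}}{513}$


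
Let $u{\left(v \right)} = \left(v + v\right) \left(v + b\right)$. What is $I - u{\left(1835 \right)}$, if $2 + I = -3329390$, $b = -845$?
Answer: $-6962692$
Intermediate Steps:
$I = -3329392$ ($I = -2 - 3329390 = -3329392$)
$u{\left(v \right)} = 2 v \left(-845 + v\right)$ ($u{\left(v \right)} = \left(v + v\right) \left(v - 845\right) = 2 v \left(-845 + v\right)$)
$I - u{\left(1835 \right)} = -3329392 - 2 \cdot 1835 \left(-845 + 1835\right) = -3329392 - 2 \cdot 1835 \cdot 990 = -3329392 - 3633300 = -6962692$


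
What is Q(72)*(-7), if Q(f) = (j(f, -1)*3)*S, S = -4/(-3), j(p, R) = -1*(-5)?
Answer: -140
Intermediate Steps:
j(p, R) = 5
S = 4/3 (S = -4*(-1/3) = 4/3 ≈ 1.3333)
Q(f) = 20 (Q(f) = (5*3)*(4/3) = 15*(4/3) = 20)
Q(72)*(-7) = 20*(-7) = -140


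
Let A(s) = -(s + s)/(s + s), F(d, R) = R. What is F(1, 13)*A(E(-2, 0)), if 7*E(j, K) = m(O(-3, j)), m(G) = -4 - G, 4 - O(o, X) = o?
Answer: -13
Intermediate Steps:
O(o, X) = 4 - o
E(j, K) = -11/7 (E(j, K) = (-4 - (4 - 1*(-3)))/7 = (-4 - (4 + 3))/7 = (-4 - 1*7)/7 = (-4 - 7)/7 = (⅐)*(-11) = -11/7)
A(s) = -1 (A(s) = -2*s/(2*s) = -2*s*1/(2*s) = -1*1 = -1)
F(1, 13)*A(E(-2, 0)) = 13*(-1) = -13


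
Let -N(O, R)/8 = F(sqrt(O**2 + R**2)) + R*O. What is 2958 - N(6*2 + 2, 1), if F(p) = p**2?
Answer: 4646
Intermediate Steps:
N(O, R) = -8*O**2 - 8*R**2 - 8*O*R (N(O, R) = -8*((sqrt(O**2 + R**2))**2 + R*O) = -8*((O**2 + R**2) + O*R) = -8*(O**2 + R**2 + O*R) = -8*O**2 - 8*R**2 - 8*O*R)
2958 - N(6*2 + 2, 1) = 2958 - (-8*(6*2 + 2)**2 - 8*1**2 - 8*(6*2 + 2)*1) = 2958 - (-8*(12 + 2)**2 - 8*1 - 8*(12 + 2)*1) = 2958 - (-8*14**2 - 8 - 8*14*1) = 2958 - (-8*196 - 8 - 112) = 2958 - (-1568 - 8 - 112) = 2958 - 1*(-1688) = 2958 + 1688 = 4646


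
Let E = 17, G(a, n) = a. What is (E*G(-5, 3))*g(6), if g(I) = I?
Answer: -510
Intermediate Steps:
(E*G(-5, 3))*g(6) = (17*(-5))*6 = -85*6 = -510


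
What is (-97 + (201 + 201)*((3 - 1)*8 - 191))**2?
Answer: 4962779809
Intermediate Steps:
(-97 + (201 + 201)*((3 - 1)*8 - 191))**2 = (-97 + 402*(2*8 - 191))**2 = (-97 + 402*(16 - 191))**2 = (-97 + 402*(-175))**2 = (-97 - 70350)**2 = (-70447)**2 = 4962779809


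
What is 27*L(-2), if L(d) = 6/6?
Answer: 27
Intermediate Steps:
L(d) = 1 (L(d) = 6*(⅙) = 1)
27*L(-2) = 27*1 = 27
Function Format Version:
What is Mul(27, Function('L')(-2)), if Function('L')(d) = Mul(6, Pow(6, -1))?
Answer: 27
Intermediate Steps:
Function('L')(d) = 1 (Function('L')(d) = Mul(6, Rational(1, 6)) = 1)
Mul(27, Function('L')(-2)) = Mul(27, 1) = 27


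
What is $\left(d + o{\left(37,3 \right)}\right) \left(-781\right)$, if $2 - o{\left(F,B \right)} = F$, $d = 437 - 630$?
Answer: $178068$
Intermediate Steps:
$d = -193$
$o{\left(F,B \right)} = 2 - F$
$\left(d + o{\left(37,3 \right)}\right) \left(-781\right) = \left(-193 + \left(2 - 37\right)\right) \left(-781\right) = \left(-193 - 35\right) \left(-781\right) = \left(-228\right) \left(-781\right) = 178068$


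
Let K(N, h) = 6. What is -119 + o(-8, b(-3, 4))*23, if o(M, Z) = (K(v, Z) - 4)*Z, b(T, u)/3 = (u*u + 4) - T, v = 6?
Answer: 3055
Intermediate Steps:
b(T, u) = 12 - 3*T + 3*u² (b(T, u) = 3*((u*u + 4) - T) = 3*((u² + 4) - T) = 3*((4 + u²) - T) = 3*(4 + u² - T) = 12 - 3*T + 3*u²)
o(M, Z) = 2*Z (o(M, Z) = (6 - 4)*Z = 2*Z)
-119 + o(-8, b(-3, 4))*23 = -119 + (2*(12 - 3*(-3) + 3*4²))*23 = -119 + (2*(12 + 9 + 3*16))*23 = -119 + (2*(12 + 9 + 48))*23 = -119 + (2*69)*23 = -119 + 138*23 = -119 + 3174 = 3055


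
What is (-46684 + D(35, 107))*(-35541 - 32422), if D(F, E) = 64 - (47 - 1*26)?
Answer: 3169862283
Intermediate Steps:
D(F, E) = 43 (D(F, E) = 64 - (47 - 26) = 64 - 1*21 = 64 - 21 = 43)
(-46684 + D(35, 107))*(-35541 - 32422) = (-46684 + 43)*(-35541 - 32422) = -46641*(-67963) = 3169862283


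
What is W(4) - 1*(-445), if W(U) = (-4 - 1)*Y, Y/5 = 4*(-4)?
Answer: 845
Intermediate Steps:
Y = -80 (Y = 5*(4*(-4)) = 5*(-16) = -80)
W(U) = 400 (W(U) = (-4 - 1)*(-80) = -5*(-80) = 400)
W(4) - 1*(-445) = 400 - 1*(-445) = 400 + 445 = 845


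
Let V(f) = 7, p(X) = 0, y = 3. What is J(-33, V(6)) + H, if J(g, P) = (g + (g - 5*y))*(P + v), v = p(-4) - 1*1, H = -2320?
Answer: -2806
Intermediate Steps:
v = -1 (v = 0 - 1*1 = 0 - 1 = -1)
J(g, P) = (-1 + P)*(-15 + 2*g) (J(g, P) = (g + (g - 5*3))*(P - 1) = (g + (g - 15))*(-1 + P) = (g + (-15 + g))*(-1 + P) = (-15 + 2*g)*(-1 + P) = (-1 + P)*(-15 + 2*g))
J(-33, V(6)) + H = (15 - 15*7 - 2*(-33) + 2*7*(-33)) - 2320 = (15 - 105 + 66 - 462) - 2320 = -486 - 2320 = -2806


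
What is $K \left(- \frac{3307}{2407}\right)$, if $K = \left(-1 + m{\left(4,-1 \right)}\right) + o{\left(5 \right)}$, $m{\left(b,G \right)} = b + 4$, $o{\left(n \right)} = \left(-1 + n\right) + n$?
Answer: $- \frac{52912}{2407} \approx -21.983$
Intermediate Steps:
$o{\left(n \right)} = -1 + 2 n$
$m{\left(b,G \right)} = 4 + b$
$K = 16$ ($K = \left(-1 + \left(4 + 4\right)\right) + \left(-1 + 2 \cdot 5\right) = \left(-1 + 8\right) + \left(-1 + 10\right) = 7 + 9 = 16$)
$K \left(- \frac{3307}{2407}\right) = 16 \left(- \frac{3307}{2407}\right) = - \frac{52912}{2407}$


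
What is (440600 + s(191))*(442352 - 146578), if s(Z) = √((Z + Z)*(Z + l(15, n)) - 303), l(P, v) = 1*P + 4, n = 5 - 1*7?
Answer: 130318024400 + 295774*√79917 ≈ 1.3040e+11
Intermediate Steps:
n = -2 (n = 5 - 7 = -2)
l(P, v) = 4 + P (l(P, v) = P + 4 = 4 + P)
s(Z) = √(-303 + 2*Z*(19 + Z)) (s(Z) = √((Z + Z)*(Z + (4 + 15)) - 303) = √((2*Z)*(Z + 19) - 303) = √((2*Z)*(19 + Z) - 303) = √(2*Z*(19 + Z) - 303) = √(-303 + 2*Z*(19 + Z)))
(440600 + s(191))*(442352 - 146578) = (440600 + √(-303 + 2*191² + 38*191))*(442352 - 146578) = (440600 + √(-303 + 2*36481 + 7258))*295774 = (440600 + √(-303 + 72962 + 7258))*295774 = (440600 + √79917)*295774 = 130318024400 + 295774*√79917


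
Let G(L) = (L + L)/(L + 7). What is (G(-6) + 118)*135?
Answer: 14310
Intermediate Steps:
G(L) = 2*L/(7 + L) (G(L) = (2*L)/(7 + L) = 2*L/(7 + L))
(G(-6) + 118)*135 = (2*(-6)/(7 - 6) + 118)*135 = (2*(-6)/1 + 118)*135 = (2*(-6)*1 + 118)*135 = (-12 + 118)*135 = 106*135 = 14310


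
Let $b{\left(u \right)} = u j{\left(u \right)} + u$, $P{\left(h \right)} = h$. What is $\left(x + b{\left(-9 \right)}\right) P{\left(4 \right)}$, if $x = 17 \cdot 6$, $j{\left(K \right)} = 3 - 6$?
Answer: $480$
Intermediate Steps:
$j{\left(K \right)} = -3$ ($j{\left(K \right)} = 3 - 6 = -3$)
$b{\left(u \right)} = - 2 u$ ($b{\left(u \right)} = u \left(-3\right) + u = - 3 u + u = - 2 u$)
$x = 102$
$\left(x + b{\left(-9 \right)}\right) P{\left(4 \right)} = \left(102 - -18\right) 4 = \left(102 + 18\right) 4 = 120 \cdot 4 = 480$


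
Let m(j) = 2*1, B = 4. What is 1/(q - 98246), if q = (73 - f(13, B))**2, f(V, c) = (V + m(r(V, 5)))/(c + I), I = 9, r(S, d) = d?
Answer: -169/15731218 ≈ -1.0743e-5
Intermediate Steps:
m(j) = 2
f(V, c) = (2 + V)/(9 + c) (f(V, c) = (V + 2)/(c + 9) = (2 + V)/(9 + c))
q = 872356/169 (q = (73 - (2 + 13)/(9 + 4))**2 = (73 - 15/13)**2 = (934/13)**2 = 872356/169 ≈ 5161.9)
1/(q - 98246) = 1/(872356/169 - 98246) = 1/(-15731218/169) = -169/15731218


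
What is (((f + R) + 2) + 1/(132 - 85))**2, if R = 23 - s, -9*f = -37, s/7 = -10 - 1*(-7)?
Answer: 449694436/178929 ≈ 2513.3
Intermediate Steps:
s = -21 (s = 7*(-10 - 1*(-7)) = 7*(-10 + 7) = 7*(-3) = -21)
f = 37/9 (f = -1/9*(-37) = 37/9 ≈ 4.1111)
R = 44 (R = 23 - 1*(-21) = 23 + 21 = 44)
(((f + R) + 2) + 1/(132 - 85))**2 = (((37/9 + 44) + 2) + 1/(132 - 85))**2 = ((433/9 + 2) + 1/47)**2 = (451/9 + 1/47)**2 = (21206/423)**2 = 449694436/178929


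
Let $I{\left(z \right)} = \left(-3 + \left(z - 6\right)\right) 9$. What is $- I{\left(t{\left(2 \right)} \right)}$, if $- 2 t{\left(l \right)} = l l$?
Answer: $99$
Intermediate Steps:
$t{\left(l \right)} = - \frac{l^{2}}{2}$ ($t{\left(l \right)} = - \frac{l l}{2} = - \frac{l^{2}}{2}$)
$I{\left(z \right)} = -81 + 9 z$ ($I{\left(z \right)} = \left(-3 + \left(-6 + z\right)\right) 9 = \left(-9 + z\right) 9 = -81 + 9 z$)
$- I{\left(t{\left(2 \right)} \right)} = - (-81 + 9 \left(- \frac{2^{2}}{2}\right)) = - (-81 + 9 \left(\left(- \frac{1}{2}\right) 4\right)) = - (-81 + 9 \left(-2\right)) = - (-81 - 18) = \left(-1\right) \left(-99\right) = 99$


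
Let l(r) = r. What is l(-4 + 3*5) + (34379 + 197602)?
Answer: 231992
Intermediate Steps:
l(-4 + 3*5) + (34379 + 197602) = (-4 + 3*5) + (34379 + 197602) = (-4 + 15) + 231981 = 11 + 231981 = 231992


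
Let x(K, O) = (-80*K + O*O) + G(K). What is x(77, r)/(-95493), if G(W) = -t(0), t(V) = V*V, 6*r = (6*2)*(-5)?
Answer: 2020/31831 ≈ 0.063460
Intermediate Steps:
r = -10 (r = ((6*2)*(-5))/6 = (12*(-5))/6 = (1/6)*(-60) = -10)
t(V) = V**2
G(W) = 0 (G(W) = -1*0**2 = -1*0 = 0)
x(K, O) = O**2 - 80*K (x(K, O) = (-80*K + O*O) + 0 = (-80*K + O**2) + 0 = (O**2 - 80*K) + 0 = O**2 - 80*K)
x(77, r)/(-95493) = ((-10)**2 - 80*77)/(-95493) = (100 - 6160)*(-1/95493) = -6060*(-1/95493) = 2020/31831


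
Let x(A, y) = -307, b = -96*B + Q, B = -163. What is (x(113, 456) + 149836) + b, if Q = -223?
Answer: 164954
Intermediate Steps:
b = 15425 (b = -96*(-163) - 223 = 15648 - 223 = 15425)
(x(113, 456) + 149836) + b = (-307 + 149836) + 15425 = 149529 + 15425 = 164954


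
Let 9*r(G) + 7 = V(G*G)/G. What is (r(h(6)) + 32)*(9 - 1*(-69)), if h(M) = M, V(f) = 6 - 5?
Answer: 21931/9 ≈ 2436.8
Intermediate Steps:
V(f) = 1
r(G) = -7/9 + 1/(9*G) (r(G) = -7/9 + (1/G)/9 = -7/9 + 1/(9*G))
(r(h(6)) + 32)*(9 - 1*(-69)) = ((1/9)*(1 - 7*6)/6 + 32)*(9 - 1*(-69)) = ((1/9)*(1/6)*(1 - 42) + 32)*(9 + 69) = ((1/9)*(1/6)*(-41) + 32)*78 = (-41/54 + 32)*78 = (1687/54)*78 = 21931/9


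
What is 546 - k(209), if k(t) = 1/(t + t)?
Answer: 228227/418 ≈ 546.00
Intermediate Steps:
k(t) = 1/(2*t)
546 - k(209) = 546 - 1/(2*209) = 546 - 1*1/418 = 546 - 1/418 = 228227/418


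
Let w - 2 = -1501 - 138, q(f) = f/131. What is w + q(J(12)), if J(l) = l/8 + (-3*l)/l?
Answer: -428897/262 ≈ -1637.0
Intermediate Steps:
J(l) = -3 + l/8 (J(l) = l*(1/8) - 3 = l/8 - 3 = -3 + l/8)
q(f) = f/131 (q(f) = f*(1/131) = f/131)
w = -1637 (w = 2 + (-1501 - 138) = 2 - 1639 = -1637)
w + q(J(12)) = -1637 + (-3 + (1/8)*12)/131 = -1637 + (-3 + 3/2)/131 = -1637 + (1/131)*(-3/2) = -1637 - 3/262 = -428897/262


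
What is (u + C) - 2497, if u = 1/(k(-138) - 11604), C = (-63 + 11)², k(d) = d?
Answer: 2430593/11742 ≈ 207.00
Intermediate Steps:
C = 2704 (C = (-52)² = 2704)
u = -1/11742 (u = 1/(-138 - 11604) = 1/(-11742) = -1/11742 ≈ -8.5164e-5)
(u + C) - 2497 = (-1/11742 + 2704) - 2497 = 31750367/11742 - 2497 = 2430593/11742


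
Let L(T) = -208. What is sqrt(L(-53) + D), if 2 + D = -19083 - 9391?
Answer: 2*I*sqrt(7171) ≈ 169.36*I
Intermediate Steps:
D = -28476 (D = -2 + (-19083 - 9391) = -2 - 28474 = -28476)
sqrt(L(-53) + D) = sqrt(-208 - 28476) = sqrt(-28684) = 2*I*sqrt(7171)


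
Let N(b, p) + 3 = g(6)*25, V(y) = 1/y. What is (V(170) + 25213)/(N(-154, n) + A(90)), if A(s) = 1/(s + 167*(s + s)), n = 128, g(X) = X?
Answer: 12922926165/75344867 ≈ 171.52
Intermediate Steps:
N(b, p) = 147 (N(b, p) = -3 + 6*25 = -3 + 150 = 147)
A(s) = 1/(335*s) (A(s) = 1/(s + 167*(2*s)) = 1/(s + 334*s) = 1/(335*s))
(V(170) + 25213)/(N(-154, n) + A(90)) = (1/170 + 25213)/(147 + (1/335)/90) = (1/170 + 25213)/(147 + (1/335)*(1/90)) = 4286211/(170*(147 + 1/30150)) = 4286211/(170*(4432051/30150)) = (4286211/170)*(30150/4432051) = 12922926165/75344867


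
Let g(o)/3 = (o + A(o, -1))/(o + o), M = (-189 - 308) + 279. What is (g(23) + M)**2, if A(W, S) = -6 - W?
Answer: 25230529/529 ≈ 47695.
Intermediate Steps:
M = -218 (M = -497 + 279 = -218)
g(o) = -9/o (g(o) = 3*((o + (-6 - o))/(o + o)) = 3*(-6*1/(2*o)) = 3*(-3/o) = -9/o)
(g(23) + M)**2 = (-9/23 - 218)**2 = (-5023/23)**2 = 25230529/529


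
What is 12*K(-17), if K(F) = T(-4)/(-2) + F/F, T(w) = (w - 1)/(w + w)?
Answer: 33/4 ≈ 8.2500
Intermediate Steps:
T(w) = (-1 + w)/(2*w) (T(w) = (-1 + w)/((2*w)) = (-1 + w)*(1/(2*w)) = (-1 + w)/(2*w))
K(F) = 11/16 (K(F) = ((1/2)*(-1 - 4)/(-4))/(-2) + F/F = ((1/2)*(-1/4)*(-5))*(-1/2) + 1 = (5/8)*(-1/2) + 1 = -5/16 + 1 = 11/16)
12*K(-17) = 12*(11/16) = 33/4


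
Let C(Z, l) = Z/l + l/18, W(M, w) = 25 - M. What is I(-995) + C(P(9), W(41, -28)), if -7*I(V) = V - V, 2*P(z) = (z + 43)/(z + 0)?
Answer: -77/72 ≈ -1.0694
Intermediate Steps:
P(z) = (43 + z)/(2*z) (P(z) = ((z + 43)/(z + 0))/2 = ((43 + z)/z)/2 = (43 + z)/(2*z))
I(V) = 0 (I(V) = -(V - V)/7 = -⅐*0 = 0)
C(Z, l) = l/18 + Z/l (C(Z, l) = Z/l + l*(1/18) = Z/l + l/18 = l/18 + Z/l)
I(-995) + C(P(9), W(41, -28)) = 0 + ((25 - 1*41)/18 + ((½)*(43 + 9)/9)/(25 - 1*41)) = 0 + ((25 - 41)/18 + ((½)*(⅑)*52)/(25 - 41)) = 0 + ((1/18)*(-16) + (26/9)/(-16)) = 0 + (-8/9 + (26/9)*(-1/16)) = 0 + (-8/9 - 13/72) = 0 - 77/72 = -77/72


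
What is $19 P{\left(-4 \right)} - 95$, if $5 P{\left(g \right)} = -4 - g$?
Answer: $-95$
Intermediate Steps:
$P{\left(g \right)} = - \frac{4}{5} - \frac{g}{5}$ ($P{\left(g \right)} = \frac{-4 - g}{5} = - \frac{4}{5} - \frac{g}{5}$)
$19 P{\left(-4 \right)} - 95 = 19 \left(- \frac{4}{5} - - \frac{4}{5}\right) - 95 = 19 \left(- \frac{4}{5} + \frac{4}{5}\right) - 95 = 19 \cdot 0 - 95 = 0 - 95 = -95$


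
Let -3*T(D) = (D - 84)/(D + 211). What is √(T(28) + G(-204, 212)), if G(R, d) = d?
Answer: 2*√27256755/717 ≈ 14.563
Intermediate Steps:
T(D) = -(-84 + D)/(3*(211 + D)) (T(D) = -(D - 84)/(3*(D + 211)) = -(-84 + D)/(3*(211 + D)))
√(T(28) + G(-204, 212)) = √((84 - 1*28)/(3*(211 + 28)) + 212) = √((⅓)*(84 - 28)/239 + 212) = √((⅓)*(1/239)*56 + 212) = √(56/717 + 212) = √(152060/717) = 2*√27256755/717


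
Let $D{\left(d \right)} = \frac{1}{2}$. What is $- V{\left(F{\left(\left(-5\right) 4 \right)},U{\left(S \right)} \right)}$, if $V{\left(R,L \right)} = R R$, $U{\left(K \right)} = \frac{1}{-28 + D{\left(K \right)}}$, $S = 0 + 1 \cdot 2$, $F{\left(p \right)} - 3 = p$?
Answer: $-289$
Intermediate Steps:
$F{\left(p \right)} = 3 + p$
$D{\left(d \right)} = \frac{1}{2}$
$S = 2$ ($S = 0 + 2 = 2$)
$U{\left(K \right)} = - \frac{2}{55}$ ($U{\left(K \right)} = \frac{1}{-28 + \frac{1}{2}} = \frac{1}{- \frac{55}{2}} = - \frac{2}{55}$)
$V{\left(R,L \right)} = R^{2}$
$- V{\left(F{\left(\left(-5\right) 4 \right)},U{\left(S \right)} \right)} = - \left(3 - 20\right)^{2} = - \left(-17\right)^{2} = \left(-1\right) 289 = -289$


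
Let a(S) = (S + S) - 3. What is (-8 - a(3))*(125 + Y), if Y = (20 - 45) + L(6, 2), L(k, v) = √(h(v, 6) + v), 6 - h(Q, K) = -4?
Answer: -1100 - 22*√3 ≈ -1138.1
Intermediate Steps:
h(Q, K) = 10 (h(Q, K) = 6 - 1*(-4) = 6 + 4 = 10)
a(S) = -3 + 2*S (a(S) = 2*S - 3 = -3 + 2*S)
L(k, v) = √(10 + v)
Y = -25 + 2*√3 (Y = (20 - 45) + √(10 + 2) = -25 + √12 = -25 + 2*√3 ≈ -21.536)
(-8 - a(3))*(125 + Y) = (-8 - (-3 + 2*3))*(125 + (-25 + 2*√3)) = (-8 - (-3 + 6))*(100 + 2*√3) = (-8 - 1*3)*(100 + 2*√3) = (-8 - 3)*(100 + 2*√3) = -11*(100 + 2*√3) = -1100 - 22*√3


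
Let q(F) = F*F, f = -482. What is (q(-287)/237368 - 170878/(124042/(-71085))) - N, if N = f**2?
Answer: -1978584279345203/14721800728 ≈ -1.3440e+5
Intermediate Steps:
q(F) = F**2
N = 232324 (N = (-482)**2 = 232324)
(q(-287)/237368 - 170878/(124042/(-71085))) - N = ((-287)**2/237368 - 170878/(124042/(-71085))) - 1*232324 = (82369*(1/237368) - 170878/(124042*(-1/71085))) - 232324 = (82369/237368 - 170878/(-124042/71085)) - 232324 = (82369/237368 - 170878*(-71085/124042)) - 232324 = (82369/237368 + 6073431315/62021) - 232324 = 1441643352986669/14721800728 - 232324 = -1978584279345203/14721800728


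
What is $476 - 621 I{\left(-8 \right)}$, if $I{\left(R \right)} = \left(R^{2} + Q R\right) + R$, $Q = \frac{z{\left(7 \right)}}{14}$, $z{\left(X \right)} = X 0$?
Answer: $-34300$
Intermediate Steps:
$z{\left(X \right)} = 0$
$Q = 0$ ($Q = \frac{0}{14} = 0 \cdot \frac{1}{14} = 0$)
$I{\left(R \right)} = R + R^{2}$ ($I{\left(R \right)} = \left(R^{2} + 0 R\right) + R = \left(R^{2} + 0\right) + R = R^{2} + R = R + R^{2}$)
$476 - 621 I{\left(-8 \right)} = 476 - 621 \left(- 8 \left(1 - 8\right)\right) = 476 - 621 \left(\left(-8\right) \left(-7\right)\right) = 476 - 34776 = -34300$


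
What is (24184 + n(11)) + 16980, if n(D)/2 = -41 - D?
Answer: 41060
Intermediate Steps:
n(D) = -82 - 2*D (n(D) = 2*(-41 - D) = -82 - 2*D)
(24184 + n(11)) + 16980 = (24184 + (-82 - 2*11)) + 16980 = (24184 + (-82 - 22)) + 16980 = (24184 - 104) + 16980 = 24080 + 16980 = 41060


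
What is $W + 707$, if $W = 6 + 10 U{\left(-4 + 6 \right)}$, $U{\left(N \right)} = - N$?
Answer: $693$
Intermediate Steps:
$W = -14$ ($W = 6 + 10 \left(- (-4 + 6)\right) = 6 + 10 \left(\left(-1\right) 2\right) = 6 + 10 \left(-2\right) = 6 - 20 = -14$)
$W + 707 = -14 + 707 = 693$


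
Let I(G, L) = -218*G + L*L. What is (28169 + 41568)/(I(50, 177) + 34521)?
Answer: 69737/54950 ≈ 1.2691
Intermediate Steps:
I(G, L) = L² - 218*G (I(G, L) = -218*G + L² = L² - 218*G)
(28169 + 41568)/(I(50, 177) + 34521) = (28169 + 41568)/((177² - 218*50) + 34521) = 69737/((31329 - 10900) + 34521) = 69737/(20429 + 34521) = 69737/54950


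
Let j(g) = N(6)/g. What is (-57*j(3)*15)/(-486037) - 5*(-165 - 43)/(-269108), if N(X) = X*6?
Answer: 563892400/32699111249 ≈ 0.017245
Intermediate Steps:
N(X) = 6*X
j(g) = 36/g (j(g) = (6*6)/g = 36/g)
(-57*j(3)*15)/(-486037) - 5*(-165 - 43)/(-269108) = (-2052/3*15)/(-486037) - 5*(-165 - 43)/(-269108) = (-2052/3*15)*(-1/486037) - 5*(-208)*(-1/269108) = (-57*12*15)*(-1/486037) + 1040*(-1/269108) = -684*15*(-1/486037) - 260/67277 = -10260*(-1/486037) - 260/67277 = 10260/486037 - 260/67277 = 563892400/32699111249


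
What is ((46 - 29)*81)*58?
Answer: 79866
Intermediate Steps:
((46 - 29)*81)*58 = (17*81)*58 = 1377*58 = 79866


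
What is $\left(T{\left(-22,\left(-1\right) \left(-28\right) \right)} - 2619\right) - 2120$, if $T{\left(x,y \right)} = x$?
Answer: $-4761$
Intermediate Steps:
$\left(T{\left(-22,\left(-1\right) \left(-28\right) \right)} - 2619\right) - 2120 = \left(-22 - 2619\right) - 2120 = -2641 - 2120 = -4761$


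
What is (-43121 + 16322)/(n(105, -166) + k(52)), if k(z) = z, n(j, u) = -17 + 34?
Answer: -8933/23 ≈ -388.39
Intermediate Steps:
n(j, u) = 17
(-43121 + 16322)/(n(105, -166) + k(52)) = (-43121 + 16322)/(17 + 52) = -26799/69 = -26799*1/69 = -8933/23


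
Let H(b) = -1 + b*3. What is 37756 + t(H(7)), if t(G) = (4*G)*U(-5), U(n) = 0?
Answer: 37756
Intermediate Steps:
H(b) = -1 + 3*b
t(G) = 0 (t(G) = (4*G)*0 = 0)
37756 + t(H(7)) = 37756 + 0 = 37756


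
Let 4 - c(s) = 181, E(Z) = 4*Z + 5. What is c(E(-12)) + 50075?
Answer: 49898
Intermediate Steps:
E(Z) = 5 + 4*Z
c(s) = -177 (c(s) = 4 - 1*181 = 4 - 181 = -177)
c(E(-12)) + 50075 = -177 + 50075 = 49898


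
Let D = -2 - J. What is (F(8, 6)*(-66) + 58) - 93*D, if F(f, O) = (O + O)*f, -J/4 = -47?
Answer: 11392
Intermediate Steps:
J = 188 (J = -4*(-47) = 188)
F(f, O) = 2*O*f (F(f, O) = (2*O)*f = 2*O*f)
D = -190 (D = -2 - 1*188 = -2 - 188 = -190)
(F(8, 6)*(-66) + 58) - 93*D = ((2*6*8)*(-66) + 58) - 93*(-190) = (96*(-66) + 58) - 1*(-17670) = (-6336 + 58) + 17670 = -6278 + 17670 = 11392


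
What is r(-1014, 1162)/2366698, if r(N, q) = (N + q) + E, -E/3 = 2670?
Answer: -3931/1183349 ≈ -0.0033219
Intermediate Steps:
E = -8010 (E = -3*2670 = -8010)
r(N, q) = -8010 + N + q (r(N, q) = (N + q) - 8010 = -8010 + N + q)
r(-1014, 1162)/2366698 = (-8010 - 1014 + 1162)/2366698 = -7862*1/2366698 = -3931/1183349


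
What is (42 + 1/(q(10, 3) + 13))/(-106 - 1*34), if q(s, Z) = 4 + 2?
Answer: -799/2660 ≈ -0.30038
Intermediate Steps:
q(s, Z) = 6
(42 + 1/(q(10, 3) + 13))/(-106 - 1*34) = (42 + 1/(6 + 13))/(-106 - 1*34) = (42 + 1/19)/(-106 - 34) = (42 + 1/19)/(-140) = -1/140*799/19 = -799/2660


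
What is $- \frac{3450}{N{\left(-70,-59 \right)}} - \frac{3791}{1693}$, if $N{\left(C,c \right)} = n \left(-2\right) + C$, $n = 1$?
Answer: $\frac{927983}{20316} \approx 45.677$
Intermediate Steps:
$N{\left(C,c \right)} = -2 + C$ ($N{\left(C,c \right)} = 1 \left(-2\right) + C = -2 + C$)
$- \frac{3450}{N{\left(-70,-59 \right)}} - \frac{3791}{1693} = - \frac{3450}{-2 - 70} - \frac{3791}{1693} = - \frac{3450}{-72} - \frac{3791}{1693} = \left(-3450\right) \left(- \frac{1}{72}\right) - \frac{3791}{1693} = \frac{575}{12} - \frac{3791}{1693} = \frac{927983}{20316}$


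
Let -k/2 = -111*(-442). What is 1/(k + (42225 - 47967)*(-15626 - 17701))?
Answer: 1/191265510 ≈ 5.2283e-9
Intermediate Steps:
k = -98124 (k = -(-222)*(-442) = -2*49062 = -98124)
1/(k + (42225 - 47967)*(-15626 - 17701)) = 1/(-98124 + (42225 - 47967)*(-15626 - 17701)) = 1/(-98124 - 5742*(-33327)) = 1/(-98124 + 191363634) = 1/191265510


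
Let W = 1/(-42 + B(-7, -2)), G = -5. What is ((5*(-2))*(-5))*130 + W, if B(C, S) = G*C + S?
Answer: 58499/9 ≈ 6499.9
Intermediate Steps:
B(C, S) = S - 5*C (B(C, S) = -5*C + S = S - 5*C)
W = -1/9 (W = 1/(-42 + (-2 - 5*(-7))) = 1/(-42 + (-2 + 35)) = 1/(-42 + 33) = 1/(-9) = -1/9 ≈ -0.11111)
((5*(-2))*(-5))*130 + W = ((5*(-2))*(-5))*130 - 1/9 = -10*(-5)*130 - 1/9 = 50*130 - 1/9 = 6500 - 1/9 = 58499/9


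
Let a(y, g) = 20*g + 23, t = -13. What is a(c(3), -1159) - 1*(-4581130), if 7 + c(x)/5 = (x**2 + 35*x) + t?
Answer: 4557973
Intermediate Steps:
c(x) = -100 + 5*x**2 + 175*x (c(x) = -35 + 5*((x**2 + 35*x) - 13) = -35 + 5*(-13 + x**2 + 35*x) = -35 + (-65 + 5*x**2 + 175*x) = -100 + 5*x**2 + 175*x)
a(y, g) = 23 + 20*g
a(c(3), -1159) - 1*(-4581130) = (23 + 20*(-1159)) - 1*(-4581130) = (23 - 23180) + 4581130 = -23157 + 4581130 = 4557973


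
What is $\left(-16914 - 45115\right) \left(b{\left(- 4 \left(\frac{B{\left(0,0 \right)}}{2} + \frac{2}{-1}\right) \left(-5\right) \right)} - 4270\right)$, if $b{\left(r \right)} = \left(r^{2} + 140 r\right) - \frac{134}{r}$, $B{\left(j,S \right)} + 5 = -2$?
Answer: $\frac{2347419837}{5} \approx 4.6948 \cdot 10^{8}$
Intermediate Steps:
$B{\left(j,S \right)} = -7$ ($B{\left(j,S \right)} = -5 - 2 = -7$)
$b{\left(r \right)} = r^{2} - \frac{134}{r} + 140 r$
$\left(-16914 - 45115\right) \left(b{\left(- 4 \left(\frac{B{\left(0,0 \right)}}{2} + \frac{2}{-1}\right) \left(-5\right) \right)} - 4270\right) = \left(-16914 - 45115\right) \left(\frac{-134 + \left(- 4 \left(- \frac{7}{2} + \frac{2}{-1}\right) \left(-5\right)\right)^{2} \left(140 + - 4 \left(- \frac{7}{2} + \frac{2}{-1}\right) \left(-5\right)\right)}{- 4 \left(- \frac{7}{2} + \frac{2}{-1}\right) \left(-5\right)} - 4270\right) = - 62029 \left(\frac{-134 + \left(- 4 \left(\left(-7\right) \frac{1}{2} + 2 \left(-1\right)\right) \left(-5\right)\right)^{2} \left(140 + - 4 \left(\left(-7\right) \frac{1}{2} + 2 \left(-1\right)\right) \left(-5\right)\right)}{- 4 \left(\left(-7\right) \frac{1}{2} + 2 \left(-1\right)\right) \left(-5\right)} - 4270\right) = - 62029 \left(\frac{-134 + \left(- 4 \left(- \frac{7}{2} - 2\right) \left(-5\right)\right)^{2} \left(140 + - 4 \left(- \frac{7}{2} - 2\right) \left(-5\right)\right)}{- 4 \left(- \frac{7}{2} - 2\right) \left(-5\right)} - 4270\right) = - 62029 \left(\frac{-134 + \left(\left(-4\right) \left(- \frac{11}{2}\right) \left(-5\right)\right)^{2} \left(140 + \left(-4\right) \left(- \frac{11}{2}\right) \left(-5\right)\right)}{\left(-4\right) \left(- \frac{11}{2}\right) \left(-5\right)} - 4270\right) = - 62029 \left(\frac{-134 + \left(22 \left(-5\right)\right)^{2} \left(140 + 22 \left(-5\right)\right)}{22 \left(-5\right)} - 4270\right) = - 62029 \left(\frac{-134 + \left(-110\right)^{2} \left(140 - 110\right)}{-110} - 4270\right) = - 62029 \left(- \frac{-134 + 12100 \cdot 30}{110} - 4270\right) = - 62029 \left(- \frac{-134 + 363000}{110} - 4270\right) = - 62029 \left(\left(- \frac{1}{110}\right) 362866 - 4270\right) = - 62029 \left(- \frac{181433}{55} - 4270\right) = \left(-62029\right) \left(- \frac{416283}{55}\right) = \frac{2347419837}{5}$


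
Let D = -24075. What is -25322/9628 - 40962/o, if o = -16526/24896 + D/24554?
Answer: 30132365153425217/1209698751914 ≈ 24909.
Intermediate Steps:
o = -251287651/152824096 (o = -16526/24896 - 24075/24554 = -16526*1/24896 - 24075*1/24554 = -8263/12448 - 24075/24554 = -251287651/152824096 ≈ -1.6443)
-25322/9628 - 40962/o = -25322/9628 - 40962/(-251287651/152824096) = -25322*1/9628 - 40962*(-152824096/251287651) = -12661/4814 + 6259980620352/251287651 = 30132365153425217/1209698751914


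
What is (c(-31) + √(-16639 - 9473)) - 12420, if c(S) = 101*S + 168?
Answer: -15383 + 16*I*√102 ≈ -15383.0 + 161.59*I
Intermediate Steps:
c(S) = 168 + 101*S
(c(-31) + √(-16639 - 9473)) - 12420 = ((168 + 101*(-31)) + √(-16639 - 9473)) - 12420 = ((168 - 3131) + √(-26112)) - 12420 = (-2963 + 16*I*√102) - 12420 = -15383 + 16*I*√102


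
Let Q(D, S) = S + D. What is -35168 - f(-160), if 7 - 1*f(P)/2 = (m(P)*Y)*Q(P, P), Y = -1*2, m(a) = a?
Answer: -239982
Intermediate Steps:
Y = -2
Q(D, S) = D + S
f(P) = 14 + 8*P² (f(P) = 14 - 2*P*(-2)*(P + P) = 14 - 2*(-2*P)*2*P = 14 - (-8)*P² = 14 + 8*P²)
-35168 - f(-160) = -35168 - (14 + 8*(-160)²) = -35168 - (14 + 8*25600) = -35168 - (14 + 204800) = -35168 - 1*204814 = -35168 - 204814 = -239982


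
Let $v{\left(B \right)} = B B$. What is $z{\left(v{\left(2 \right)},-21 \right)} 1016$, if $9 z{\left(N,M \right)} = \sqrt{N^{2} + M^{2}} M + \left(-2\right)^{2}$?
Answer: $\frac{4064}{9} - \frac{7112 \sqrt{457}}{3} \approx -50228.0$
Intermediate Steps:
$v{\left(B \right)} = B^{2}$
$z{\left(N,M \right)} = \frac{4}{9} + \frac{M \sqrt{M^{2} + N^{2}}}{9}$ ($z{\left(N,M \right)} = \frac{\sqrt{N^{2} + M^{2}} M + \left(-2\right)^{2}}{9} = \frac{\sqrt{M^{2} + N^{2}} M + 4}{9} = \frac{M \sqrt{M^{2} + N^{2}} + 4}{9} = \frac{4 + M \sqrt{M^{2} + N^{2}}}{9} = \frac{4}{9} + \frac{M \sqrt{M^{2} + N^{2}}}{9}$)
$z{\left(v{\left(2 \right)},-21 \right)} 1016 = \left(\frac{4}{9} + \frac{1}{9} \left(-21\right) \sqrt{\left(-21\right)^{2} + \left(2^{2}\right)^{2}}\right) 1016 = \left(\frac{4}{9} + \frac{1}{9} \left(-21\right) \sqrt{441 + 4^{2}}\right) 1016 = \left(\frac{4}{9} + \frac{1}{9} \left(-21\right) \sqrt{441 + 16}\right) 1016 = \left(\frac{4}{9} + \frac{1}{9} \left(-21\right) \sqrt{457}\right) 1016 = \left(\frac{4}{9} - \frac{7 \sqrt{457}}{3}\right) 1016 = \frac{4064}{9} - \frac{7112 \sqrt{457}}{3}$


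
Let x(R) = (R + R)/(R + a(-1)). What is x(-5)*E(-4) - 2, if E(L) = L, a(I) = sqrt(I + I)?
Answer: -254/27 - 40*I*sqrt(2)/27 ≈ -9.4074 - 2.0951*I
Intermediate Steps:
a(I) = sqrt(2)*sqrt(I) (a(I) = sqrt(2*I) = sqrt(2)*sqrt(I))
x(R) = 2*R/(R + I*sqrt(2)) (x(R) = (R + R)/(R + sqrt(2)*sqrt(-1)) = (2*R)/(R + sqrt(2)*I) = (2*R)/(R + I*sqrt(2)) = 2*R/(R + I*sqrt(2)))
x(-5)*E(-4) - 2 = (2*(-5)/(-5 + I*sqrt(2)))*(-4) - 2 = -10/(-5 + I*sqrt(2))*(-4) - 2 = 40/(-5 + I*sqrt(2)) - 2 = -2 + 40/(-5 + I*sqrt(2))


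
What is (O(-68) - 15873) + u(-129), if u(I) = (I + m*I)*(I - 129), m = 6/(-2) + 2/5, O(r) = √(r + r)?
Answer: -345621/5 + 2*I*√34 ≈ -69124.0 + 11.662*I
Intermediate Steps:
O(r) = √2*√r (O(r) = √(2*r) = √2*√r)
m = -13/5 (m = 6*(-½) + 2*(⅕) = -3 + ⅖ = -13/5 ≈ -2.6000)
u(I) = -8*I*(-129 + I)/5 (u(I) = (I - 13*I/5)*(I - 129) = (-8*I/5)*(-129 + I) = -8*I*(-129 + I)/5)
(O(-68) - 15873) + u(-129) = (√2*√(-68) - 15873) + (8/5)*(-129)*(129 - 1*(-129)) = (√2*(2*I*√17) - 15873) + (8/5)*(-129)*(129 + 129) = (2*I*√34 - 15873) + (8/5)*(-129)*258 = (-15873 + 2*I*√34) - 266256/5 = -345621/5 + 2*I*√34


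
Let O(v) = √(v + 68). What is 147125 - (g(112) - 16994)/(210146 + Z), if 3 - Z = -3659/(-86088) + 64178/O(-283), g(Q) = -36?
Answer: 10357459485297883012465453675/70399006170223056170831 - 8100019485937416960*I*√215/70399006170223056170831 ≈ 1.4713e+5 - 0.0016871*I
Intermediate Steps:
O(v) = √(68 + v)
Z = 254605/86088 + 64178*I*√215/215 (Z = 3 - (-3659/(-86088) + 64178/(√(68 - 283))) = 3 - (-3659*(-1/86088) + 64178/(√(-215))) = 3 - (3659/86088 + 64178/((I*√215))) = 3 - (3659/86088 + 64178*(-I*√215/215)) = 3 - (3659/86088 - 64178*I*√215/215) = 3 + (-3659/86088 + 64178*I*√215/215) = 254605/86088 + 64178*I*√215/215 ≈ 2.9575 + 4376.9*I)
147125 - (g(112) - 16994)/(210146 + Z) = 147125 - (-36 - 16994)/(210146 + (254605/86088 + 64178*I*√215/215)) = 147125 - (-17030)/(18091303453/86088 + 64178*I*√215/215) = 147125 + 17030/(18091303453/86088 + 64178*I*√215/215)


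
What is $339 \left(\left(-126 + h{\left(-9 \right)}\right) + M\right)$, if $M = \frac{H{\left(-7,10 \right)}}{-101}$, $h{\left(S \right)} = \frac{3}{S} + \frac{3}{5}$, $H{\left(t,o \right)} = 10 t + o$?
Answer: $- \frac{21423218}{505} \approx -42422.0$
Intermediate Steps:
$H{\left(t,o \right)} = o + 10 t$
$h{\left(S \right)} = \frac{3}{5} + \frac{3}{S}$ ($h{\left(S \right)} = \frac{3}{S} + 3 \cdot \frac{1}{5} = \frac{3}{S} + \frac{3}{5} = \frac{3}{5} + \frac{3}{S}$)
$M = \frac{60}{101}$ ($M = \frac{10 + 10 \left(-7\right)}{-101} = \left(10 - 70\right) \left(- \frac{1}{101}\right) = \left(-60\right) \left(- \frac{1}{101}\right) = \frac{60}{101} \approx 0.59406$)
$339 \left(\left(-126 + h{\left(-9 \right)}\right) + M\right) = 339 \left(\left(-126 + \left(\frac{3}{5} + \frac{3}{-9}\right)\right) + \frac{60}{101}\right) = 339 \left(\left(-126 + \left(\frac{3}{5} + 3 \left(- \frac{1}{9}\right)\right)\right) + \frac{60}{101}\right) = 339 \left(\left(-126 + \left(\frac{3}{5} - \frac{1}{3}\right)\right) + \frac{60}{101}\right) = 339 \left(\left(-126 + \frac{4}{15}\right) + \frac{60}{101}\right) = 339 \left(- \frac{1886}{15} + \frac{60}{101}\right) = 339 \left(- \frac{189586}{1515}\right) = - \frac{21423218}{505}$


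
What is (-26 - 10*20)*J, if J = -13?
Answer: 2938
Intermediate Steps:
(-26 - 10*20)*J = (-26 - 10*20)*(-13) = (-26 - 200)*(-13) = -226*(-13) = 2938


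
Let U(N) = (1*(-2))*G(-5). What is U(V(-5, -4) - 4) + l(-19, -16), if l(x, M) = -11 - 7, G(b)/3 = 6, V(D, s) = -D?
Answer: -54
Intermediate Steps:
G(b) = 18 (G(b) = 3*6 = 18)
l(x, M) = -18
U(N) = -36 (U(N) = (1*(-2))*18 = -2*18 = -36)
U(V(-5, -4) - 4) + l(-19, -16) = -36 - 18 = -54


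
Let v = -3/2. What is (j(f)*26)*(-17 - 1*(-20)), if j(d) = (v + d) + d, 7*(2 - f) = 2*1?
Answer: 1053/7 ≈ 150.43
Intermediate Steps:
f = 12/7 (f = 2 - 2/7 = 12/7 ≈ 1.7143)
v = -3/2 (v = -3*½ = -3/2 ≈ -1.5000)
j(d) = -3/2 + 2*d (j(d) = (-3/2 + d) + d = -3/2 + 2*d)
(j(f)*26)*(-17 - 1*(-20)) = ((-3/2 + 2*(12/7))*26)*(-17 - 1*(-20)) = ((-3/2 + 24/7)*26)*(-17 + 20) = ((27/14)*26)*3 = (351/7)*3 = 1053/7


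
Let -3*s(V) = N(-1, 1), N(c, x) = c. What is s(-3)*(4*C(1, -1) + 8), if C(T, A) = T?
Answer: 4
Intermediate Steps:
s(V) = ⅓ (s(V) = -⅓*(-1) = ⅓)
s(-3)*(4*C(1, -1) + 8) = (4*1 + 8)/3 = (4 + 8)/3 = (⅓)*12 = 4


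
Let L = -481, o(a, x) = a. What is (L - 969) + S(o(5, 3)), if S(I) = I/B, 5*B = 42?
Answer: -60875/42 ≈ -1449.4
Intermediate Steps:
B = 42/5 (B = (⅕)*42 = 42/5 ≈ 8.4000)
S(I) = 5*I/42 (S(I) = I/(42/5) = I*(5/42) = 5*I/42)
(L - 969) + S(o(5, 3)) = (-481 - 969) + (5/42)*5 = -1450 + 25/42 = -60875/42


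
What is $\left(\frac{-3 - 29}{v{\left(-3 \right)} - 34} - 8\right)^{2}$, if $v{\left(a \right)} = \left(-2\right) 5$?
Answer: $\frac{6400}{121} \approx 52.893$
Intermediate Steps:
$v{\left(a \right)} = -10$
$\left(\frac{-3 - 29}{v{\left(-3 \right)} - 34} - 8\right)^{2} = \left(\frac{-3 - 29}{-10 - 34} - 8\right)^{2} = \left(- \frac{32}{-44} - 8\right)^{2} = \left(\left(-32\right) \left(- \frac{1}{44}\right) - 8\right)^{2} = \left(\frac{8}{11} - 8\right)^{2} = \left(- \frac{80}{11}\right)^{2} = \frac{6400}{121}$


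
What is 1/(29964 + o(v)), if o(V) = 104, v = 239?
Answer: 1/30068 ≈ 3.3258e-5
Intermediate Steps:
1/(29964 + o(v)) = 1/(29964 + 104) = 1/30068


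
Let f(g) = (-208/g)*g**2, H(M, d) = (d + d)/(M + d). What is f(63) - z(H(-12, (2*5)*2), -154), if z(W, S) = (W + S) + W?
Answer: -12960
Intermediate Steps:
H(M, d) = 2*d/(M + d) (H(M, d) = (2*d)/(M + d) = 2*d/(M + d))
f(g) = -208*g
z(W, S) = S + 2*W (z(W, S) = (S + W) + W = S + 2*W)
f(63) - z(H(-12, (2*5)*2), -154) = -208*63 - (-154 + 2*(2*((2*5)*2)/(-12 + (2*5)*2))) = -13104 - (-154 + 2*(2*(10*2)/(-12 + 10*2))) = -13104 - (-154 + 2*(2*20/(-12 + 20))) = -13104 - (-154 + 2*(2*20/8)) = -13104 - (-154 + 2*(2*20*(1/8))) = -13104 - (-154 + 2*5) = -13104 - (-154 + 10) = -13104 - 1*(-144) = -13104 + 144 = -12960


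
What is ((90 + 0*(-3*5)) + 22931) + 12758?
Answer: 35779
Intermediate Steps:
((90 + 0*(-3*5)) + 22931) + 12758 = ((90 + 0*(-15)) + 22931) + 12758 = ((90 + 0) + 22931) + 12758 = (90 + 22931) + 12758 = 23021 + 12758 = 35779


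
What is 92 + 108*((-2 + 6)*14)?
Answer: 6140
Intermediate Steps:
92 + 108*((-2 + 6)*14) = 92 + 108*(4*14) = 92 + 108*56 = 92 + 6048 = 6140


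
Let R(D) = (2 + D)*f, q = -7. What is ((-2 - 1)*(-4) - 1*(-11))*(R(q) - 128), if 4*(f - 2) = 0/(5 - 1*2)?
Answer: -3174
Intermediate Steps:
f = 2 (f = 2 + (0/(5 - 1*2))/4 = 2 + (0/(5 - 2))/4 = 2 + (0/3)/4 = 2 + (0*(⅓))/4 = 2 + (¼)*0 = 2 + 0 = 2)
R(D) = 4 + 2*D (R(D) = (2 + D)*2 = 4 + 2*D)
((-2 - 1)*(-4) - 1*(-11))*(R(q) - 128) = ((-2 - 1)*(-4) - 1*(-11))*((4 + 2*(-7)) - 128) = (-3*(-4) + 11)*((4 - 14) - 128) = (12 + 11)*(-10 - 128) = 23*(-138) = -3174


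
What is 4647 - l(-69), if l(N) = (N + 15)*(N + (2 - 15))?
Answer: 219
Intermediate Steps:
l(N) = (-13 + N)*(15 + N) (l(N) = (15 + N)*(N - 13) = (15 + N)*(-13 + N) = (-13 + N)*(15 + N))
4647 - l(-69) = 4647 - (-195 + (-69)² + 2*(-69)) = 4647 - (-195 + 4761 - 138) = 4647 - 1*4428 = 4647 - 4428 = 219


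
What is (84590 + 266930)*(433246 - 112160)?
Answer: 112868150720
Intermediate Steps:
(84590 + 266930)*(433246 - 112160) = 351520*321086 = 112868150720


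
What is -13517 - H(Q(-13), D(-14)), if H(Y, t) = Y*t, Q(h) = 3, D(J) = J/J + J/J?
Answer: -13523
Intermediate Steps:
D(J) = 2 (D(J) = 1 + 1 = 2)
-13517 - H(Q(-13), D(-14)) = -13517 - 3*2 = -13517 - 1*6 = -13517 - 6 = -13523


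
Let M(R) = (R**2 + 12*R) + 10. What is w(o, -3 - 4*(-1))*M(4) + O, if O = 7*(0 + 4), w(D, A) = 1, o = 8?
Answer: 102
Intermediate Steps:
M(R) = 10 + R**2 + 12*R
O = 28 (O = 7*4 = 28)
w(o, -3 - 4*(-1))*M(4) + O = 1*(10 + 4**2 + 12*4) + 28 = 1*(10 + 16 + 48) + 28 = 1*74 + 28 = 74 + 28 = 102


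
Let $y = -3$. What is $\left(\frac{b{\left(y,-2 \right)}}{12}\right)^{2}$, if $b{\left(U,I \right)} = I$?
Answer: $\frac{1}{36} \approx 0.027778$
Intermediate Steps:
$\left(\frac{b{\left(y,-2 \right)}}{12}\right)^{2} = \left(- \frac{2}{12}\right)^{2} = \left(\left(-2\right) \frac{1}{12}\right)^{2} = \left(- \frac{1}{6}\right)^{2} = \frac{1}{36}$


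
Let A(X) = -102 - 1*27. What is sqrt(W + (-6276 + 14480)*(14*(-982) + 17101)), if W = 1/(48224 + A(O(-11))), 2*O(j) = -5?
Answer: sqrt(63629580977296395)/48095 ≈ 5244.8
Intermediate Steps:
O(j) = -5/2 (O(j) = (1/2)*(-5) = -5/2)
A(X) = -129 (A(X) = -102 - 27 = -129)
W = 1/48095 (W = 1/(48224 - 129) = 1/48095 ≈ 2.0792e-5)
sqrt(W + (-6276 + 14480)*(14*(-982) + 17101)) = sqrt(1/48095 + (-6276 + 14480)*(14*(-982) + 17101)) = sqrt(1/48095 + 8204*(-13748 + 17101)) = sqrt(1/48095 + 8204*3353) = sqrt(1/48095 + 27508012) = sqrt(1322997837141/48095) = sqrt(63629580977296395)/48095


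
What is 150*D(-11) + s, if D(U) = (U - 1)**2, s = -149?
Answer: 21451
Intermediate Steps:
D(U) = (-1 + U)**2
150*D(-11) + s = 150*(-1 - 11)**2 - 149 = 150*(-12)**2 - 149 = 150*144 - 149 = 21600 - 149 = 21451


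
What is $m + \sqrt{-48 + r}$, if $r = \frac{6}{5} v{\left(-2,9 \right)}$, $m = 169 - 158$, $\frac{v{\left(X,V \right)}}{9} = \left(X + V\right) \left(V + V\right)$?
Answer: $11 + \frac{2 \sqrt{8205}}{5} \approx 47.233$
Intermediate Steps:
$v{\left(X,V \right)} = 18 V \left(V + X\right)$ ($v{\left(X,V \right)} = 9 \left(X + V\right) \left(V + V\right) = 9 \left(V + X\right) 2 V = 9 \cdot 2 V \left(V + X\right) = 18 V \left(V + X\right)$)
$m = 11$
$r = \frac{6804}{5}$ ($r = \frac{6}{5} \cdot 18 \cdot 9 \left(9 - 2\right) = 6 \cdot \frac{1}{5} \cdot 18 \cdot 9 \cdot 7 = \frac{6}{5} \cdot 1134 = \frac{6804}{5} \approx 1360.8$)
$m + \sqrt{-48 + r} = 11 + \sqrt{-48 + \frac{6804}{5}} = 11 + \sqrt{\frac{6564}{5}} = 11 + \frac{2 \sqrt{8205}}{5}$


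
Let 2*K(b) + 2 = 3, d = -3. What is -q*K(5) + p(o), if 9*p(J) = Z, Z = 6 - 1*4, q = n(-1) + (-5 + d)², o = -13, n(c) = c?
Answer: -563/18 ≈ -31.278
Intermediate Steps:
K(b) = ½ (K(b) = -1 + (½)*3 = -1 + 3/2 = ½)
q = 63 (q = -1 + (-5 - 3)² = -1 + (-8)² = -1 + 64 = 63)
Z = 2 (Z = 6 - 4 = 2)
p(J) = 2/9 (p(J) = (⅑)*2 = 2/9)
-q*K(5) + p(o) = -63/2 + 2/9 = -563/18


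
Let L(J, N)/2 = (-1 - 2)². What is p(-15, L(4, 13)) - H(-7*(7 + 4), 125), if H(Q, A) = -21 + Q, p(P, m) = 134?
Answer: 232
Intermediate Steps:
L(J, N) = 18 (L(J, N) = 2*(-1 - 2)² = 2*(-3)² = 2*9 = 18)
p(-15, L(4, 13)) - H(-7*(7 + 4), 125) = 134 - (-21 - 7*(7 + 4)) = 134 - (-21 - 7*11) = 134 - (-21 - 77) = 134 - 1*(-98) = 134 + 98 = 232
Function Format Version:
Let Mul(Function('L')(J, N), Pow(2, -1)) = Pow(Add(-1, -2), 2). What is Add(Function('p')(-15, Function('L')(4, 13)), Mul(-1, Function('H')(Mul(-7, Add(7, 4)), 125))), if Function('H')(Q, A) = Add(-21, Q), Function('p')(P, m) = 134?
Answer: 232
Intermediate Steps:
Function('L')(J, N) = 18 (Function('L')(J, N) = Mul(2, Pow(Add(-1, -2), 2)) = Mul(2, Pow(-3, 2)) = Mul(2, 9) = 18)
Add(Function('p')(-15, Function('L')(4, 13)), Mul(-1, Function('H')(Mul(-7, Add(7, 4)), 125))) = Add(134, Mul(-1, Add(-21, Mul(-7, Add(7, 4))))) = Add(134, Mul(-1, Add(-21, Mul(-7, 11)))) = Add(134, Mul(-1, Add(-21, -77))) = Add(134, Mul(-1, -98)) = Add(134, 98) = 232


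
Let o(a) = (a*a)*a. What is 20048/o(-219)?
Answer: -20048/10503459 ≈ -0.0019087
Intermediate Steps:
o(a) = a³ (o(a) = a²*a = a³)
20048/o(-219) = 20048/((-219)³) = 20048/(-10503459) = 20048*(-1/10503459) = -20048/10503459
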